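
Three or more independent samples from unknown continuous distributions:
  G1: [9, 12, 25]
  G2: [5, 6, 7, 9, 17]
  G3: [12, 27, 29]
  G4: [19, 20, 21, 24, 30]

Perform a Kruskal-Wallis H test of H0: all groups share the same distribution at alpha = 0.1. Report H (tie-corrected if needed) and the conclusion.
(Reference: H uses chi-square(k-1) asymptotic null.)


Step 1: Combine all N = 16 observations and assign midranks.
sorted (value, group, rank): (5,G2,1), (6,G2,2), (7,G2,3), (9,G1,4.5), (9,G2,4.5), (12,G1,6.5), (12,G3,6.5), (17,G2,8), (19,G4,9), (20,G4,10), (21,G4,11), (24,G4,12), (25,G1,13), (27,G3,14), (29,G3,15), (30,G4,16)
Step 2: Sum ranks within each group.
R_1 = 24 (n_1 = 3)
R_2 = 18.5 (n_2 = 5)
R_3 = 35.5 (n_3 = 3)
R_4 = 58 (n_4 = 5)
Step 3: H = 12/(N(N+1)) * sum(R_i^2/n_i) - 3(N+1)
     = 12/(16*17) * (24^2/3 + 18.5^2/5 + 35.5^2/3 + 58^2/5) - 3*17
     = 0.044118 * 1353.33 - 51
     = 8.705882.
Step 4: Ties present; correction factor C = 1 - 12/(16^3 - 16) = 0.997059. Corrected H = 8.705882 / 0.997059 = 8.731563.
Step 5: Under H0, H ~ chi^2(3); p-value = 0.033081.
Step 6: alpha = 0.1. reject H0.

H = 8.7316, df = 3, p = 0.033081, reject H0.


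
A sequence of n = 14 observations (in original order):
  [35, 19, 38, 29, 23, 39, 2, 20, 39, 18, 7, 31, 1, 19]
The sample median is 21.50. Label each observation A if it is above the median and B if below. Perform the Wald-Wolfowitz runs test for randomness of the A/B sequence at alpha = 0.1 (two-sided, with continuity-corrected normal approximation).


Step 1: Compute median = 21.50; label A = above, B = below.
Labels in order: ABAAAABBABBABB  (n_A = 7, n_B = 7)
Step 2: Count runs R = 8.
Step 3: Under H0 (random ordering), E[R] = 2*n_A*n_B/(n_A+n_B) + 1 = 2*7*7/14 + 1 = 8.0000.
        Var[R] = 2*n_A*n_B*(2*n_A*n_B - n_A - n_B) / ((n_A+n_B)^2 * (n_A+n_B-1)) = 8232/2548 = 3.2308.
        SD[R] = 1.7974.
Step 4: R = E[R], so z = 0 with no continuity correction.
Step 5: Two-sided p-value via normal approximation = 2*(1 - Phi(|z|)) = 1.000000.
Step 6: alpha = 0.1. fail to reject H0.

R = 8, z = 0.0000, p = 1.000000, fail to reject H0.


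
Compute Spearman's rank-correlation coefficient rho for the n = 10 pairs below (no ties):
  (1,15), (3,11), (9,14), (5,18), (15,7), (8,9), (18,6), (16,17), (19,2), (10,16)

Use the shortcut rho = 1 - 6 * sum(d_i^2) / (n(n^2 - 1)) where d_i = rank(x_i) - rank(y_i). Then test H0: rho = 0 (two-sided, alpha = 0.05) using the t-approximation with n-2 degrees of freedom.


Step 1: Rank x and y separately (midranks; no ties here).
rank(x): 1->1, 3->2, 9->5, 5->3, 15->7, 8->4, 18->9, 16->8, 19->10, 10->6
rank(y): 15->7, 11->5, 14->6, 18->10, 7->3, 9->4, 6->2, 17->9, 2->1, 16->8
Step 2: d_i = R_x(i) - R_y(i); compute d_i^2.
  (1-7)^2=36, (2-5)^2=9, (5-6)^2=1, (3-10)^2=49, (7-3)^2=16, (4-4)^2=0, (9-2)^2=49, (8-9)^2=1, (10-1)^2=81, (6-8)^2=4
sum(d^2) = 246.
Step 3: rho = 1 - 6*246 / (10*(10^2 - 1)) = 1 - 1476/990 = -0.490909.
Step 4: Under H0, t = rho * sqrt((n-2)/(1-rho^2)) = -1.5938 ~ t(8).
Step 5: Two-sided p-value from the t-distribution with 8 df = 0.149656.
Step 6: alpha = 0.05. fail to reject H0.

rho = -0.4909, p = 0.149656, fail to reject H0 at alpha = 0.05.


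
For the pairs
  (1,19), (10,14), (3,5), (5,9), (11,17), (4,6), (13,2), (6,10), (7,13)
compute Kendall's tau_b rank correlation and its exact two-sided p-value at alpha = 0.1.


Step 1: Enumerate the 36 unordered pairs (i,j) with i<j and classify each by sign(x_j-x_i) * sign(y_j-y_i).
  (1,2):dx=+9,dy=-5->D; (1,3):dx=+2,dy=-14->D; (1,4):dx=+4,dy=-10->D; (1,5):dx=+10,dy=-2->D
  (1,6):dx=+3,dy=-13->D; (1,7):dx=+12,dy=-17->D; (1,8):dx=+5,dy=-9->D; (1,9):dx=+6,dy=-6->D
  (2,3):dx=-7,dy=-9->C; (2,4):dx=-5,dy=-5->C; (2,5):dx=+1,dy=+3->C; (2,6):dx=-6,dy=-8->C
  (2,7):dx=+3,dy=-12->D; (2,8):dx=-4,dy=-4->C; (2,9):dx=-3,dy=-1->C; (3,4):dx=+2,dy=+4->C
  (3,5):dx=+8,dy=+12->C; (3,6):dx=+1,dy=+1->C; (3,7):dx=+10,dy=-3->D; (3,8):dx=+3,dy=+5->C
  (3,9):dx=+4,dy=+8->C; (4,5):dx=+6,dy=+8->C; (4,6):dx=-1,dy=-3->C; (4,7):dx=+8,dy=-7->D
  (4,8):dx=+1,dy=+1->C; (4,9):dx=+2,dy=+4->C; (5,6):dx=-7,dy=-11->C; (5,7):dx=+2,dy=-15->D
  (5,8):dx=-5,dy=-7->C; (5,9):dx=-4,dy=-4->C; (6,7):dx=+9,dy=-4->D; (6,8):dx=+2,dy=+4->C
  (6,9):dx=+3,dy=+7->C; (7,8):dx=-7,dy=+8->D; (7,9):dx=-6,dy=+11->D; (8,9):dx=+1,dy=+3->C
Step 2: C = 21, D = 15, total pairs = 36.
Step 3: tau = (C - D)/(n(n-1)/2) = (21 - 15)/36 = 0.166667.
Step 4: Exact two-sided p-value (enumerate n! = 362880 permutations of y under H0): p = 0.612202.
Step 5: alpha = 0.1. fail to reject H0.

tau_b = 0.1667 (C=21, D=15), p = 0.612202, fail to reject H0.


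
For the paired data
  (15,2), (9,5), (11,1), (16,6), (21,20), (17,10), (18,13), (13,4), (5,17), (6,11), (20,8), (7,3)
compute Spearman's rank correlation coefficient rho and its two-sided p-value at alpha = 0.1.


Step 1: Rank x and y separately (midranks; no ties here).
rank(x): 15->7, 9->4, 11->5, 16->8, 21->12, 17->9, 18->10, 13->6, 5->1, 6->2, 20->11, 7->3
rank(y): 2->2, 5->5, 1->1, 6->6, 20->12, 10->8, 13->10, 4->4, 17->11, 11->9, 8->7, 3->3
Step 2: d_i = R_x(i) - R_y(i); compute d_i^2.
  (7-2)^2=25, (4-5)^2=1, (5-1)^2=16, (8-6)^2=4, (12-12)^2=0, (9-8)^2=1, (10-10)^2=0, (6-4)^2=4, (1-11)^2=100, (2-9)^2=49, (11-7)^2=16, (3-3)^2=0
sum(d^2) = 216.
Step 3: rho = 1 - 6*216 / (12*(12^2 - 1)) = 1 - 1296/1716 = 0.244755.
Step 4: Under H0, t = rho * sqrt((n-2)/(1-rho^2)) = 0.7983 ~ t(10).
Step 5: Two-sided p-value from the t-distribution with 10 df = 0.443262.
Step 6: alpha = 0.1. fail to reject H0.

rho = 0.2448, p = 0.443262, fail to reject H0 at alpha = 0.1.


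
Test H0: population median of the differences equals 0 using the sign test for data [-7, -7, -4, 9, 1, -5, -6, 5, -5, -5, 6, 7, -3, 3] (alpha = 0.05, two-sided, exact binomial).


Step 1: Discard zero differences. Original n = 14; n_eff = number of nonzero differences = 14.
Nonzero differences (with sign): -7, -7, -4, +9, +1, -5, -6, +5, -5, -5, +6, +7, -3, +3
Step 2: Count signs: positive = 6, negative = 8.
Step 3: Under H0: P(positive) = 0.5, so the number of positives S ~ Bin(14, 0.5).
Step 4: Two-sided exact p-value = sum of Bin(14,0.5) probabilities at or below the observed probability = 0.790527.
Step 5: alpha = 0.05. fail to reject H0.

n_eff = 14, pos = 6, neg = 8, p = 0.790527, fail to reject H0.


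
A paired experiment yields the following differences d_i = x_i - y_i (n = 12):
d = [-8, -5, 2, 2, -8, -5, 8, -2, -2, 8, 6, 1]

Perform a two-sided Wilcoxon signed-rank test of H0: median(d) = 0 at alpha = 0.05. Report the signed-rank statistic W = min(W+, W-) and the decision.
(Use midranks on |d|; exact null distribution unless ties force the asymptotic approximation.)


Step 1: Drop any zero differences (none here) and take |d_i|.
|d| = [8, 5, 2, 2, 8, 5, 8, 2, 2, 8, 6, 1]
Step 2: Midrank |d_i| (ties get averaged ranks).
ranks: |8|->10.5, |5|->6.5, |2|->3.5, |2|->3.5, |8|->10.5, |5|->6.5, |8|->10.5, |2|->3.5, |2|->3.5, |8|->10.5, |6|->8, |1|->1
Step 3: Attach original signs; sum ranks with positive sign and with negative sign.
W+ = 3.5 + 3.5 + 10.5 + 10.5 + 8 + 1 = 37
W- = 10.5 + 6.5 + 10.5 + 6.5 + 3.5 + 3.5 = 41
(Check: W+ + W- = 78 should equal n(n+1)/2 = 78.)
Step 4: Test statistic W = min(W+, W-) = 37.
Step 5: Ties in |d|, so use the tie-corrected normal approximation.
        E[W] = n(n+1)/4 = 12*13/4 = 39.
        Tie groups: |d|=2 (t=4), |d|=5 (t=2), |d|=8 (t=4); sum(t^3 - t) = 126.
        Var[W] = n(n+1)(2n+1)/24 - sum(t^3-t)/48 = 3900/24 - 126/48 = 159.875.
        z = (W - E[W]) / sqrt(Var[W]) = (37 - 39) / 12.6442 = -0.1582.
        Two-sided p = 2*Phi(z) = 0.874318.
Step 6: alpha = 0.05. fail to reject H0.

W+ = 37, W- = 41, W = min = 37, p = 0.874318, fail to reject H0.


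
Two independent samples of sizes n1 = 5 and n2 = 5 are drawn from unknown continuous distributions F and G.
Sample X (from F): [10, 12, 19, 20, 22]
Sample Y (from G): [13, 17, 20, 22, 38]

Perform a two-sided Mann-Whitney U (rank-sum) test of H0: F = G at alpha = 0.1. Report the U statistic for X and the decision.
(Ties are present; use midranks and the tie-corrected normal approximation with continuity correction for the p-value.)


Step 1: Combine and sort all 10 observations; assign midranks.
sorted (value, group): (10,X), (12,X), (13,Y), (17,Y), (19,X), (20,X), (20,Y), (22,X), (22,Y), (38,Y)
ranks: 10->1, 12->2, 13->3, 17->4, 19->5, 20->6.5, 20->6.5, 22->8.5, 22->8.5, 38->10
Step 2: Rank sum for X: R1 = 1 + 2 + 5 + 6.5 + 8.5 = 23.
Step 3: U_X = R1 - n1(n1+1)/2 = 23 - 5*6/2 = 23 - 15 = 8.
       U_Y = n1*n2 - U_X = 25 - 8 = 17.
Step 4: Ties are present, so use the tie-corrected normal approximation (with continuity correction) for the p-value.
Step 5: p-value = 0.400525; compare to alpha = 0.1. fail to reject H0.

U_X = 8, p = 0.400525, fail to reject H0 at alpha = 0.1.


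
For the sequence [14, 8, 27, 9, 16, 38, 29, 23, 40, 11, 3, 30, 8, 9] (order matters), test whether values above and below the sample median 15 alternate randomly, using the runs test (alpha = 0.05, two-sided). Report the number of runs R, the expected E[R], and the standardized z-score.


Step 1: Compute median = 15; label A = above, B = below.
Labels in order: BBABAAAAABBABB  (n_A = 7, n_B = 7)
Step 2: Count runs R = 7.
Step 3: Under H0 (random ordering), E[R] = 2*n_A*n_B/(n_A+n_B) + 1 = 2*7*7/14 + 1 = 8.0000.
        Var[R] = 2*n_A*n_B*(2*n_A*n_B - n_A - n_B) / ((n_A+n_B)^2 * (n_A+n_B-1)) = 8232/2548 = 3.2308.
        SD[R] = 1.7974.
Step 4: Continuity-corrected z = (R + 0.5 - E[R]) / SD[R] = (7 + 0.5 - 8.0000) / 1.7974 = -0.2782.
Step 5: Two-sided p-value via normal approximation = 2*(1 - Phi(|z|)) = 0.780879.
Step 6: alpha = 0.05. fail to reject H0.

R = 7, z = -0.2782, p = 0.780879, fail to reject H0.


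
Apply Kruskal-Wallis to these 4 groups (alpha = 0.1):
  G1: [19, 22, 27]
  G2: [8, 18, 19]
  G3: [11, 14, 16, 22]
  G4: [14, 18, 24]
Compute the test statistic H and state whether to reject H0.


Step 1: Combine all N = 13 observations and assign midranks.
sorted (value, group, rank): (8,G2,1), (11,G3,2), (14,G3,3.5), (14,G4,3.5), (16,G3,5), (18,G2,6.5), (18,G4,6.5), (19,G1,8.5), (19,G2,8.5), (22,G1,10.5), (22,G3,10.5), (24,G4,12), (27,G1,13)
Step 2: Sum ranks within each group.
R_1 = 32 (n_1 = 3)
R_2 = 16 (n_2 = 3)
R_3 = 21 (n_3 = 4)
R_4 = 22 (n_4 = 3)
Step 3: H = 12/(N(N+1)) * sum(R_i^2/n_i) - 3(N+1)
     = 12/(13*14) * (32^2/3 + 16^2/3 + 21^2/4 + 22^2/3) - 3*14
     = 0.065934 * 698.25 - 42
     = 4.038462.
Step 4: Ties present; correction factor C = 1 - 24/(13^3 - 13) = 0.989011. Corrected H = 4.038462 / 0.989011 = 4.083333.
Step 5: Under H0, H ~ chi^2(3); p-value = 0.252605.
Step 6: alpha = 0.1. fail to reject H0.

H = 4.0833, df = 3, p = 0.252605, fail to reject H0.


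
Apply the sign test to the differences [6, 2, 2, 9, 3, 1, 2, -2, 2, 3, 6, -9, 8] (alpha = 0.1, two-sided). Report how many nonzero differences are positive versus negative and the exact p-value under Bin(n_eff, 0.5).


Step 1: Discard zero differences. Original n = 13; n_eff = number of nonzero differences = 13.
Nonzero differences (with sign): +6, +2, +2, +9, +3, +1, +2, -2, +2, +3, +6, -9, +8
Step 2: Count signs: positive = 11, negative = 2.
Step 3: Under H0: P(positive) = 0.5, so the number of positives S ~ Bin(13, 0.5).
Step 4: Two-sided exact p-value = sum of Bin(13,0.5) probabilities at or below the observed probability = 0.022461.
Step 5: alpha = 0.1. reject H0.

n_eff = 13, pos = 11, neg = 2, p = 0.022461, reject H0.


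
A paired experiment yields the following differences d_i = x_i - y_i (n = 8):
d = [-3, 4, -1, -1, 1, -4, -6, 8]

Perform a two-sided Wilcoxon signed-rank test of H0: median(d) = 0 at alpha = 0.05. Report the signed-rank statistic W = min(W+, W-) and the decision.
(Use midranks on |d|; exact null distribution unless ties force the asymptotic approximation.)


Step 1: Drop any zero differences (none here) and take |d_i|.
|d| = [3, 4, 1, 1, 1, 4, 6, 8]
Step 2: Midrank |d_i| (ties get averaged ranks).
ranks: |3|->4, |4|->5.5, |1|->2, |1|->2, |1|->2, |4|->5.5, |6|->7, |8|->8
Step 3: Attach original signs; sum ranks with positive sign and with negative sign.
W+ = 5.5 + 2 + 8 = 15.5
W- = 4 + 2 + 2 + 5.5 + 7 = 20.5
(Check: W+ + W- = 36 should equal n(n+1)/2 = 36.)
Step 4: Test statistic W = min(W+, W-) = 15.5.
Step 5: Ties in |d|, so use the tie-corrected normal approximation.
        E[W] = n(n+1)/4 = 8*9/4 = 18.
        Tie groups: |d|=1 (t=3), |d|=4 (t=2); sum(t^3 - t) = 30.
        Var[W] = n(n+1)(2n+1)/24 - sum(t^3-t)/48 = 1224/24 - 30/48 = 50.375.
        z = (W - E[W]) / sqrt(Var[W]) = (15.5 - 18) / 7.0975 = -0.3522.
        Two-sided p = 2*Phi(z) = 0.724662.
Step 6: alpha = 0.05. fail to reject H0.

W+ = 15.5, W- = 20.5, W = min = 15.5, p = 0.724662, fail to reject H0.


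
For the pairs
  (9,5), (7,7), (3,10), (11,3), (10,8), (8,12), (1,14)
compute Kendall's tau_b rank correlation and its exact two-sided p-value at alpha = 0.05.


Step 1: Enumerate the 21 unordered pairs (i,j) with i<j and classify each by sign(x_j-x_i) * sign(y_j-y_i).
  (1,2):dx=-2,dy=+2->D; (1,3):dx=-6,dy=+5->D; (1,4):dx=+2,dy=-2->D; (1,5):dx=+1,dy=+3->C
  (1,6):dx=-1,dy=+7->D; (1,7):dx=-8,dy=+9->D; (2,3):dx=-4,dy=+3->D; (2,4):dx=+4,dy=-4->D
  (2,5):dx=+3,dy=+1->C; (2,6):dx=+1,dy=+5->C; (2,7):dx=-6,dy=+7->D; (3,4):dx=+8,dy=-7->D
  (3,5):dx=+7,dy=-2->D; (3,6):dx=+5,dy=+2->C; (3,7):dx=-2,dy=+4->D; (4,5):dx=-1,dy=+5->D
  (4,6):dx=-3,dy=+9->D; (4,7):dx=-10,dy=+11->D; (5,6):dx=-2,dy=+4->D; (5,7):dx=-9,dy=+6->D
  (6,7):dx=-7,dy=+2->D
Step 2: C = 4, D = 17, total pairs = 21.
Step 3: tau = (C - D)/(n(n-1)/2) = (4 - 17)/21 = -0.619048.
Step 4: Exact two-sided p-value (enumerate n! = 5040 permutations of y under H0): p = 0.069048.
Step 5: alpha = 0.05. fail to reject H0.

tau_b = -0.6190 (C=4, D=17), p = 0.069048, fail to reject H0.


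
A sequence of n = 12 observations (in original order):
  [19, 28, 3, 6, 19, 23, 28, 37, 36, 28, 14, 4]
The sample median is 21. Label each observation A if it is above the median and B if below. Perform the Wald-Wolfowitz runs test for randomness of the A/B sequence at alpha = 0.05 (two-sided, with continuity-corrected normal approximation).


Step 1: Compute median = 21; label A = above, B = below.
Labels in order: BABBBAAAAABB  (n_A = 6, n_B = 6)
Step 2: Count runs R = 5.
Step 3: Under H0 (random ordering), E[R] = 2*n_A*n_B/(n_A+n_B) + 1 = 2*6*6/12 + 1 = 7.0000.
        Var[R] = 2*n_A*n_B*(2*n_A*n_B - n_A - n_B) / ((n_A+n_B)^2 * (n_A+n_B-1)) = 4320/1584 = 2.7273.
        SD[R] = 1.6514.
Step 4: Continuity-corrected z = (R + 0.5 - E[R]) / SD[R] = (5 + 0.5 - 7.0000) / 1.6514 = -0.9083.
Step 5: Two-sided p-value via normal approximation = 2*(1 - Phi(|z|)) = 0.363722.
Step 6: alpha = 0.05. fail to reject H0.

R = 5, z = -0.9083, p = 0.363722, fail to reject H0.


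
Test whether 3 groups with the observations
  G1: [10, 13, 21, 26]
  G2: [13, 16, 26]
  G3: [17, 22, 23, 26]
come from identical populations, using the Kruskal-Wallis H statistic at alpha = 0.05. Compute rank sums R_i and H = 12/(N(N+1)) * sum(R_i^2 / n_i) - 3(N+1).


Step 1: Combine all N = 11 observations and assign midranks.
sorted (value, group, rank): (10,G1,1), (13,G1,2.5), (13,G2,2.5), (16,G2,4), (17,G3,5), (21,G1,6), (22,G3,7), (23,G3,8), (26,G1,10), (26,G2,10), (26,G3,10)
Step 2: Sum ranks within each group.
R_1 = 19.5 (n_1 = 4)
R_2 = 16.5 (n_2 = 3)
R_3 = 30 (n_3 = 4)
Step 3: H = 12/(N(N+1)) * sum(R_i^2/n_i) - 3(N+1)
     = 12/(11*12) * (19.5^2/4 + 16.5^2/3 + 30^2/4) - 3*12
     = 0.090909 * 410.812 - 36
     = 1.346591.
Step 4: Ties present; correction factor C = 1 - 30/(11^3 - 11) = 0.977273. Corrected H = 1.346591 / 0.977273 = 1.377907.
Step 5: Under H0, H ~ chi^2(2); p-value = 0.502101.
Step 6: alpha = 0.05. fail to reject H0.

H = 1.3779, df = 2, p = 0.502101, fail to reject H0.


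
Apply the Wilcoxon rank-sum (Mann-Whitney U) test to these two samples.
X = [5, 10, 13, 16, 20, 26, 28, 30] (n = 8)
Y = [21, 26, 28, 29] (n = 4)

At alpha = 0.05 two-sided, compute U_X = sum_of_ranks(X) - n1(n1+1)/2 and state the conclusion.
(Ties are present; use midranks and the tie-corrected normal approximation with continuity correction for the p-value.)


Step 1: Combine and sort all 12 observations; assign midranks.
sorted (value, group): (5,X), (10,X), (13,X), (16,X), (20,X), (21,Y), (26,X), (26,Y), (28,X), (28,Y), (29,Y), (30,X)
ranks: 5->1, 10->2, 13->3, 16->4, 20->5, 21->6, 26->7.5, 26->7.5, 28->9.5, 28->9.5, 29->11, 30->12
Step 2: Rank sum for X: R1 = 1 + 2 + 3 + 4 + 5 + 7.5 + 9.5 + 12 = 44.
Step 3: U_X = R1 - n1(n1+1)/2 = 44 - 8*9/2 = 44 - 36 = 8.
       U_Y = n1*n2 - U_X = 32 - 8 = 24.
Step 4: Ties are present, so use the tie-corrected normal approximation (with continuity correction) for the p-value.
Step 5: p-value = 0.201148; compare to alpha = 0.05. fail to reject H0.

U_X = 8, p = 0.201148, fail to reject H0 at alpha = 0.05.


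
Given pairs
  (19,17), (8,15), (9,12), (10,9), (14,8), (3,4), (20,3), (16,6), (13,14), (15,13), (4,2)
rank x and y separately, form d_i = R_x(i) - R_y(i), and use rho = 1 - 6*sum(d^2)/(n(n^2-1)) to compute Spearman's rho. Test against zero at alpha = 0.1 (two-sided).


Step 1: Rank x and y separately (midranks; no ties here).
rank(x): 19->10, 8->3, 9->4, 10->5, 14->7, 3->1, 20->11, 16->9, 13->6, 15->8, 4->2
rank(y): 17->11, 15->10, 12->7, 9->6, 8->5, 4->3, 3->2, 6->4, 14->9, 13->8, 2->1
Step 2: d_i = R_x(i) - R_y(i); compute d_i^2.
  (10-11)^2=1, (3-10)^2=49, (4-7)^2=9, (5-6)^2=1, (7-5)^2=4, (1-3)^2=4, (11-2)^2=81, (9-4)^2=25, (6-9)^2=9, (8-8)^2=0, (2-1)^2=1
sum(d^2) = 184.
Step 3: rho = 1 - 6*184 / (11*(11^2 - 1)) = 1 - 1104/1320 = 0.163636.
Step 4: Under H0, t = rho * sqrt((n-2)/(1-rho^2)) = 0.4976 ~ t(9).
Step 5: Two-sided p-value from the t-distribution with 9 df = 0.630685.
Step 6: alpha = 0.1. fail to reject H0.

rho = 0.1636, p = 0.630685, fail to reject H0 at alpha = 0.1.


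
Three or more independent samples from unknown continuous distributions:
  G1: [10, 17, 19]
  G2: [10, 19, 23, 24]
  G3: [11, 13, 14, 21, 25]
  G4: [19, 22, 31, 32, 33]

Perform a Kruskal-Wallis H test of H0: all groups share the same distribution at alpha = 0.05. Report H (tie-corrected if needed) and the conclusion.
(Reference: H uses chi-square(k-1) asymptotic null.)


Step 1: Combine all N = 17 observations and assign midranks.
sorted (value, group, rank): (10,G1,1.5), (10,G2,1.5), (11,G3,3), (13,G3,4), (14,G3,5), (17,G1,6), (19,G1,8), (19,G2,8), (19,G4,8), (21,G3,10), (22,G4,11), (23,G2,12), (24,G2,13), (25,G3,14), (31,G4,15), (32,G4,16), (33,G4,17)
Step 2: Sum ranks within each group.
R_1 = 15.5 (n_1 = 3)
R_2 = 34.5 (n_2 = 4)
R_3 = 36 (n_3 = 5)
R_4 = 67 (n_4 = 5)
Step 3: H = 12/(N(N+1)) * sum(R_i^2/n_i) - 3(N+1)
     = 12/(17*18) * (15.5^2/3 + 34.5^2/4 + 36^2/5 + 67^2/5) - 3*18
     = 0.039216 * 1534.65 - 54
     = 6.182190.
Step 4: Ties present; correction factor C = 1 - 30/(17^3 - 17) = 0.993873. Corrected H = 6.182190 / 0.993873 = 6.220304.
Step 5: Under H0, H ~ chi^2(3); p-value = 0.101370.
Step 6: alpha = 0.05. fail to reject H0.

H = 6.2203, df = 3, p = 0.101370, fail to reject H0.


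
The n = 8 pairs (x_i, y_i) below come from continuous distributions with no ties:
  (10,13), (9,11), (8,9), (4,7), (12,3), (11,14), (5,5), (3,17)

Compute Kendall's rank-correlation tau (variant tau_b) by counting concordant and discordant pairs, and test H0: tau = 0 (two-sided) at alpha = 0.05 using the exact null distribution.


Step 1: Enumerate the 28 unordered pairs (i,j) with i<j and classify each by sign(x_j-x_i) * sign(y_j-y_i).
  (1,2):dx=-1,dy=-2->C; (1,3):dx=-2,dy=-4->C; (1,4):dx=-6,dy=-6->C; (1,5):dx=+2,dy=-10->D
  (1,6):dx=+1,dy=+1->C; (1,7):dx=-5,dy=-8->C; (1,8):dx=-7,dy=+4->D; (2,3):dx=-1,dy=-2->C
  (2,4):dx=-5,dy=-4->C; (2,5):dx=+3,dy=-8->D; (2,6):dx=+2,dy=+3->C; (2,7):dx=-4,dy=-6->C
  (2,8):dx=-6,dy=+6->D; (3,4):dx=-4,dy=-2->C; (3,5):dx=+4,dy=-6->D; (3,6):dx=+3,dy=+5->C
  (3,7):dx=-3,dy=-4->C; (3,8):dx=-5,dy=+8->D; (4,5):dx=+8,dy=-4->D; (4,6):dx=+7,dy=+7->C
  (4,7):dx=+1,dy=-2->D; (4,8):dx=-1,dy=+10->D; (5,6):dx=-1,dy=+11->D; (5,7):dx=-7,dy=+2->D
  (5,8):dx=-9,dy=+14->D; (6,7):dx=-6,dy=-9->C; (6,8):dx=-8,dy=+3->D; (7,8):dx=-2,dy=+12->D
Step 2: C = 14, D = 14, total pairs = 28.
Step 3: tau = (C - D)/(n(n-1)/2) = (14 - 14)/28 = 0.000000.
Step 4: Exact two-sided p-value (enumerate n! = 40320 permutations of y under H0): p = 1.000000.
Step 5: alpha = 0.05. fail to reject H0.

tau_b = 0.0000 (C=14, D=14), p = 1.000000, fail to reject H0.


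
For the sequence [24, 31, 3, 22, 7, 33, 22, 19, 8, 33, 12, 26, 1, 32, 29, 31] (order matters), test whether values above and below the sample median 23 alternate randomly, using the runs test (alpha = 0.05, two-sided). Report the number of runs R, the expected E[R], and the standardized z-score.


Step 1: Compute median = 23; label A = above, B = below.
Labels in order: AABBBABBBABABAAA  (n_A = 8, n_B = 8)
Step 2: Count runs R = 9.
Step 3: Under H0 (random ordering), E[R] = 2*n_A*n_B/(n_A+n_B) + 1 = 2*8*8/16 + 1 = 9.0000.
        Var[R] = 2*n_A*n_B*(2*n_A*n_B - n_A - n_B) / ((n_A+n_B)^2 * (n_A+n_B-1)) = 14336/3840 = 3.7333.
        SD[R] = 1.9322.
Step 4: R = E[R], so z = 0 with no continuity correction.
Step 5: Two-sided p-value via normal approximation = 2*(1 - Phi(|z|)) = 1.000000.
Step 6: alpha = 0.05. fail to reject H0.

R = 9, z = 0.0000, p = 1.000000, fail to reject H0.


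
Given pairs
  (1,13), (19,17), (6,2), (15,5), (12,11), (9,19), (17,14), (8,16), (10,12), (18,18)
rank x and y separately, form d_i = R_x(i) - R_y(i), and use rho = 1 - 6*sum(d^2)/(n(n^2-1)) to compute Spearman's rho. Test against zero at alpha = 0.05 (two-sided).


Step 1: Rank x and y separately (midranks; no ties here).
rank(x): 1->1, 19->10, 6->2, 15->7, 12->6, 9->4, 17->8, 8->3, 10->5, 18->9
rank(y): 13->5, 17->8, 2->1, 5->2, 11->3, 19->10, 14->6, 16->7, 12->4, 18->9
Step 2: d_i = R_x(i) - R_y(i); compute d_i^2.
  (1-5)^2=16, (10-8)^2=4, (2-1)^2=1, (7-2)^2=25, (6-3)^2=9, (4-10)^2=36, (8-6)^2=4, (3-7)^2=16, (5-4)^2=1, (9-9)^2=0
sum(d^2) = 112.
Step 3: rho = 1 - 6*112 / (10*(10^2 - 1)) = 1 - 672/990 = 0.321212.
Step 4: Under H0, t = rho * sqrt((n-2)/(1-rho^2)) = 0.9594 ~ t(8).
Step 5: Two-sided p-value from the t-distribution with 8 df = 0.365468.
Step 6: alpha = 0.05. fail to reject H0.

rho = 0.3212, p = 0.365468, fail to reject H0 at alpha = 0.05.


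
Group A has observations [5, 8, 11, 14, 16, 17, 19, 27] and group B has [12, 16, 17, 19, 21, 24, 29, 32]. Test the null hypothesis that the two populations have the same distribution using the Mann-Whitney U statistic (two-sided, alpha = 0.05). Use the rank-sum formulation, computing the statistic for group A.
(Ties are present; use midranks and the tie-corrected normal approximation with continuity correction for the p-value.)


Step 1: Combine and sort all 16 observations; assign midranks.
sorted (value, group): (5,X), (8,X), (11,X), (12,Y), (14,X), (16,X), (16,Y), (17,X), (17,Y), (19,X), (19,Y), (21,Y), (24,Y), (27,X), (29,Y), (32,Y)
ranks: 5->1, 8->2, 11->3, 12->4, 14->5, 16->6.5, 16->6.5, 17->8.5, 17->8.5, 19->10.5, 19->10.5, 21->12, 24->13, 27->14, 29->15, 32->16
Step 2: Rank sum for X: R1 = 1 + 2 + 3 + 5 + 6.5 + 8.5 + 10.5 + 14 = 50.5.
Step 3: U_X = R1 - n1(n1+1)/2 = 50.5 - 8*9/2 = 50.5 - 36 = 14.5.
       U_Y = n1*n2 - U_X = 64 - 14.5 = 49.5.
Step 4: Ties are present, so use the tie-corrected normal approximation (with continuity correction) for the p-value.
Step 5: p-value = 0.073565; compare to alpha = 0.05. fail to reject H0.

U_X = 14.5, p = 0.073565, fail to reject H0 at alpha = 0.05.


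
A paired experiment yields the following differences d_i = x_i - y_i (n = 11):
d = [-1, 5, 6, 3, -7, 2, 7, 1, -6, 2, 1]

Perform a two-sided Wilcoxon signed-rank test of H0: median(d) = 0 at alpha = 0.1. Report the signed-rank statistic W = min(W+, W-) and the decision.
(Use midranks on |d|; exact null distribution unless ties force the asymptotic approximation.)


Step 1: Drop any zero differences (none here) and take |d_i|.
|d| = [1, 5, 6, 3, 7, 2, 7, 1, 6, 2, 1]
Step 2: Midrank |d_i| (ties get averaged ranks).
ranks: |1|->2, |5|->7, |6|->8.5, |3|->6, |7|->10.5, |2|->4.5, |7|->10.5, |1|->2, |6|->8.5, |2|->4.5, |1|->2
Step 3: Attach original signs; sum ranks with positive sign and with negative sign.
W+ = 7 + 8.5 + 6 + 4.5 + 10.5 + 2 + 4.5 + 2 = 45
W- = 2 + 10.5 + 8.5 = 21
(Check: W+ + W- = 66 should equal n(n+1)/2 = 66.)
Step 4: Test statistic W = min(W+, W-) = 21.
Step 5: Ties in |d|, so use the tie-corrected normal approximation.
        E[W] = n(n+1)/4 = 11*12/4 = 33.
        Tie groups: |d|=1 (t=3), |d|=2 (t=2), |d|=6 (t=2), |d|=7 (t=2); sum(t^3 - t) = 42.
        Var[W] = n(n+1)(2n+1)/24 - sum(t^3-t)/48 = 3036/24 - 42/48 = 125.625.
        z = (W - E[W]) / sqrt(Var[W]) = (21 - 33) / 11.2083 = -1.0706.
        Two-sided p = 2*Phi(z) = 0.284332.
Step 6: alpha = 0.1. fail to reject H0.

W+ = 45, W- = 21, W = min = 21, p = 0.284332, fail to reject H0.


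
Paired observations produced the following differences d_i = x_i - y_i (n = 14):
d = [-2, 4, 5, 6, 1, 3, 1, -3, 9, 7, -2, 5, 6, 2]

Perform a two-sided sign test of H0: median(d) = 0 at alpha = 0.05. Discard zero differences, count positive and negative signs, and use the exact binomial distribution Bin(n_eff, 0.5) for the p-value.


Step 1: Discard zero differences. Original n = 14; n_eff = number of nonzero differences = 14.
Nonzero differences (with sign): -2, +4, +5, +6, +1, +3, +1, -3, +9, +7, -2, +5, +6, +2
Step 2: Count signs: positive = 11, negative = 3.
Step 3: Under H0: P(positive) = 0.5, so the number of positives S ~ Bin(14, 0.5).
Step 4: Two-sided exact p-value = sum of Bin(14,0.5) probabilities at or below the observed probability = 0.057373.
Step 5: alpha = 0.05. fail to reject H0.

n_eff = 14, pos = 11, neg = 3, p = 0.057373, fail to reject H0.


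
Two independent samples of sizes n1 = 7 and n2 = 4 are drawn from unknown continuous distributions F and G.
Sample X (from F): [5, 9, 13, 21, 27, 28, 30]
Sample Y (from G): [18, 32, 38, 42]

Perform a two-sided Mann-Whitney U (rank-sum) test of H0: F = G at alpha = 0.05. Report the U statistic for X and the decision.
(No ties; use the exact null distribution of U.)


Step 1: Combine and sort all 11 observations; assign midranks.
sorted (value, group): (5,X), (9,X), (13,X), (18,Y), (21,X), (27,X), (28,X), (30,X), (32,Y), (38,Y), (42,Y)
ranks: 5->1, 9->2, 13->3, 18->4, 21->5, 27->6, 28->7, 30->8, 32->9, 38->10, 42->11
Step 2: Rank sum for X: R1 = 1 + 2 + 3 + 5 + 6 + 7 + 8 = 32.
Step 3: U_X = R1 - n1(n1+1)/2 = 32 - 7*8/2 = 32 - 28 = 4.
       U_Y = n1*n2 - U_X = 28 - 4 = 24.
Step 4: No ties, so the exact null distribution of U (based on enumerating the C(11,7) = 330 equally likely rank assignments) gives the two-sided p-value.
Step 5: p-value = 0.072727; compare to alpha = 0.05. fail to reject H0.

U_X = 4, p = 0.072727, fail to reject H0 at alpha = 0.05.


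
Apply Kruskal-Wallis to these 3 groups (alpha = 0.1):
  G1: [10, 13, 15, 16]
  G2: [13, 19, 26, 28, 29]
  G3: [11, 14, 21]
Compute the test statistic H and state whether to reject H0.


Step 1: Combine all N = 12 observations and assign midranks.
sorted (value, group, rank): (10,G1,1), (11,G3,2), (13,G1,3.5), (13,G2,3.5), (14,G3,5), (15,G1,6), (16,G1,7), (19,G2,8), (21,G3,9), (26,G2,10), (28,G2,11), (29,G2,12)
Step 2: Sum ranks within each group.
R_1 = 17.5 (n_1 = 4)
R_2 = 44.5 (n_2 = 5)
R_3 = 16 (n_3 = 3)
Step 3: H = 12/(N(N+1)) * sum(R_i^2/n_i) - 3(N+1)
     = 12/(12*13) * (17.5^2/4 + 44.5^2/5 + 16^2/3) - 3*13
     = 0.076923 * 557.946 - 39
     = 3.918910.
Step 4: Ties present; correction factor C = 1 - 6/(12^3 - 12) = 0.996503. Corrected H = 3.918910 / 0.996503 = 3.932661.
Step 5: Under H0, H ~ chi^2(2); p-value = 0.139970.
Step 6: alpha = 0.1. fail to reject H0.

H = 3.9327, df = 2, p = 0.139970, fail to reject H0.


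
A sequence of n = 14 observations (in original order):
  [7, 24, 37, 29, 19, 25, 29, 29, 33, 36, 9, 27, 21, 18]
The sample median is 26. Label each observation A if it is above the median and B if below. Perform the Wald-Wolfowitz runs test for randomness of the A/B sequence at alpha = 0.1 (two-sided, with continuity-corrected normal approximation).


Step 1: Compute median = 26; label A = above, B = below.
Labels in order: BBAABBAAAABABB  (n_A = 7, n_B = 7)
Step 2: Count runs R = 7.
Step 3: Under H0 (random ordering), E[R] = 2*n_A*n_B/(n_A+n_B) + 1 = 2*7*7/14 + 1 = 8.0000.
        Var[R] = 2*n_A*n_B*(2*n_A*n_B - n_A - n_B) / ((n_A+n_B)^2 * (n_A+n_B-1)) = 8232/2548 = 3.2308.
        SD[R] = 1.7974.
Step 4: Continuity-corrected z = (R + 0.5 - E[R]) / SD[R] = (7 + 0.5 - 8.0000) / 1.7974 = -0.2782.
Step 5: Two-sided p-value via normal approximation = 2*(1 - Phi(|z|)) = 0.780879.
Step 6: alpha = 0.1. fail to reject H0.

R = 7, z = -0.2782, p = 0.780879, fail to reject H0.


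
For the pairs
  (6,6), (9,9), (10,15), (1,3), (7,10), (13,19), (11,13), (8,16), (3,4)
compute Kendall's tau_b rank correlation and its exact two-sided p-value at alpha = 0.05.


Step 1: Enumerate the 36 unordered pairs (i,j) with i<j and classify each by sign(x_j-x_i) * sign(y_j-y_i).
  (1,2):dx=+3,dy=+3->C; (1,3):dx=+4,dy=+9->C; (1,4):dx=-5,dy=-3->C; (1,5):dx=+1,dy=+4->C
  (1,6):dx=+7,dy=+13->C; (1,7):dx=+5,dy=+7->C; (1,8):dx=+2,dy=+10->C; (1,9):dx=-3,dy=-2->C
  (2,3):dx=+1,dy=+6->C; (2,4):dx=-8,dy=-6->C; (2,5):dx=-2,dy=+1->D; (2,6):dx=+4,dy=+10->C
  (2,7):dx=+2,dy=+4->C; (2,8):dx=-1,dy=+7->D; (2,9):dx=-6,dy=-5->C; (3,4):dx=-9,dy=-12->C
  (3,5):dx=-3,dy=-5->C; (3,6):dx=+3,dy=+4->C; (3,7):dx=+1,dy=-2->D; (3,8):dx=-2,dy=+1->D
  (3,9):dx=-7,dy=-11->C; (4,5):dx=+6,dy=+7->C; (4,6):dx=+12,dy=+16->C; (4,7):dx=+10,dy=+10->C
  (4,8):dx=+7,dy=+13->C; (4,9):dx=+2,dy=+1->C; (5,6):dx=+6,dy=+9->C; (5,7):dx=+4,dy=+3->C
  (5,8):dx=+1,dy=+6->C; (5,9):dx=-4,dy=-6->C; (6,7):dx=-2,dy=-6->C; (6,8):dx=-5,dy=-3->C
  (6,9):dx=-10,dy=-15->C; (7,8):dx=-3,dy=+3->D; (7,9):dx=-8,dy=-9->C; (8,9):dx=-5,dy=-12->C
Step 2: C = 31, D = 5, total pairs = 36.
Step 3: tau = (C - D)/(n(n-1)/2) = (31 - 5)/36 = 0.722222.
Step 4: Exact two-sided p-value (enumerate n! = 362880 permutations of y under H0): p = 0.005886.
Step 5: alpha = 0.05. reject H0.

tau_b = 0.7222 (C=31, D=5), p = 0.005886, reject H0.


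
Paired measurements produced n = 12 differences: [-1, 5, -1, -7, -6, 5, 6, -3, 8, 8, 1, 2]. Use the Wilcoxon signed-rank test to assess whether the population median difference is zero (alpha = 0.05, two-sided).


Step 1: Drop any zero differences (none here) and take |d_i|.
|d| = [1, 5, 1, 7, 6, 5, 6, 3, 8, 8, 1, 2]
Step 2: Midrank |d_i| (ties get averaged ranks).
ranks: |1|->2, |5|->6.5, |1|->2, |7|->10, |6|->8.5, |5|->6.5, |6|->8.5, |3|->5, |8|->11.5, |8|->11.5, |1|->2, |2|->4
Step 3: Attach original signs; sum ranks with positive sign and with negative sign.
W+ = 6.5 + 6.5 + 8.5 + 11.5 + 11.5 + 2 + 4 = 50.5
W- = 2 + 2 + 10 + 8.5 + 5 = 27.5
(Check: W+ + W- = 78 should equal n(n+1)/2 = 78.)
Step 4: Test statistic W = min(W+, W-) = 27.5.
Step 5: Ties in |d|, so use the tie-corrected normal approximation.
        E[W] = n(n+1)/4 = 12*13/4 = 39.
        Tie groups: |d|=1 (t=3), |d|=5 (t=2), |d|=6 (t=2), |d|=8 (t=2); sum(t^3 - t) = 42.
        Var[W] = n(n+1)(2n+1)/24 - sum(t^3-t)/48 = 3900/24 - 42/48 = 161.625.
        z = (W - E[W]) / sqrt(Var[W]) = (27.5 - 39) / 12.7132 = -0.9046.
        Two-sided p = 2*Phi(z) = 0.365692.
Step 6: alpha = 0.05. fail to reject H0.

W+ = 50.5, W- = 27.5, W = min = 27.5, p = 0.365692, fail to reject H0.


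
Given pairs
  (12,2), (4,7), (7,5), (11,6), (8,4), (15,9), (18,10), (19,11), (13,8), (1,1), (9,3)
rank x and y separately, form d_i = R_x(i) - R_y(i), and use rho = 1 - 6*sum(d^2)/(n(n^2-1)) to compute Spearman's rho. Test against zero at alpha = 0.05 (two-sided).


Step 1: Rank x and y separately (midranks; no ties here).
rank(x): 12->7, 4->2, 7->3, 11->6, 8->4, 15->9, 18->10, 19->11, 13->8, 1->1, 9->5
rank(y): 2->2, 7->7, 5->5, 6->6, 4->4, 9->9, 10->10, 11->11, 8->8, 1->1, 3->3
Step 2: d_i = R_x(i) - R_y(i); compute d_i^2.
  (7-2)^2=25, (2-7)^2=25, (3-5)^2=4, (6-6)^2=0, (4-4)^2=0, (9-9)^2=0, (10-10)^2=0, (11-11)^2=0, (8-8)^2=0, (1-1)^2=0, (5-3)^2=4
sum(d^2) = 58.
Step 3: rho = 1 - 6*58 / (11*(11^2 - 1)) = 1 - 348/1320 = 0.736364.
Step 4: Under H0, t = rho * sqrt((n-2)/(1-rho^2)) = 3.2651 ~ t(9).
Step 5: Two-sided p-value from the t-distribution with 9 df = 0.009760.
Step 6: alpha = 0.05. reject H0.

rho = 0.7364, p = 0.009760, reject H0 at alpha = 0.05.


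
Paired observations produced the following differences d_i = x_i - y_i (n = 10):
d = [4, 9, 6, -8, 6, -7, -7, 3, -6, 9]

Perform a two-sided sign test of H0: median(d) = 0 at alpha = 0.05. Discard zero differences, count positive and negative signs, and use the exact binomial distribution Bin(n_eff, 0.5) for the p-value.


Step 1: Discard zero differences. Original n = 10; n_eff = number of nonzero differences = 10.
Nonzero differences (with sign): +4, +9, +6, -8, +6, -7, -7, +3, -6, +9
Step 2: Count signs: positive = 6, negative = 4.
Step 3: Under H0: P(positive) = 0.5, so the number of positives S ~ Bin(10, 0.5).
Step 4: Two-sided exact p-value = sum of Bin(10,0.5) probabilities at or below the observed probability = 0.753906.
Step 5: alpha = 0.05. fail to reject H0.

n_eff = 10, pos = 6, neg = 4, p = 0.753906, fail to reject H0.


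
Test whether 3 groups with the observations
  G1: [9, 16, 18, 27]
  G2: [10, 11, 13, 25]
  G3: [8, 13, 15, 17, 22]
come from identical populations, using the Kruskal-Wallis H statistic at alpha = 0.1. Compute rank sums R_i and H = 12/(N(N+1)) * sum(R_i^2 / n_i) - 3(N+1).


Step 1: Combine all N = 13 observations and assign midranks.
sorted (value, group, rank): (8,G3,1), (9,G1,2), (10,G2,3), (11,G2,4), (13,G2,5.5), (13,G3,5.5), (15,G3,7), (16,G1,8), (17,G3,9), (18,G1,10), (22,G3,11), (25,G2,12), (27,G1,13)
Step 2: Sum ranks within each group.
R_1 = 33 (n_1 = 4)
R_2 = 24.5 (n_2 = 4)
R_3 = 33.5 (n_3 = 5)
Step 3: H = 12/(N(N+1)) * sum(R_i^2/n_i) - 3(N+1)
     = 12/(13*14) * (33^2/4 + 24.5^2/4 + 33.5^2/5) - 3*14
     = 0.065934 * 646.763 - 42
     = 0.643681.
Step 4: Ties present; correction factor C = 1 - 6/(13^3 - 13) = 0.997253. Corrected H = 0.643681 / 0.997253 = 0.645455.
Step 5: Under H0, H ~ chi^2(2); p-value = 0.724171.
Step 6: alpha = 0.1. fail to reject H0.

H = 0.6455, df = 2, p = 0.724171, fail to reject H0.


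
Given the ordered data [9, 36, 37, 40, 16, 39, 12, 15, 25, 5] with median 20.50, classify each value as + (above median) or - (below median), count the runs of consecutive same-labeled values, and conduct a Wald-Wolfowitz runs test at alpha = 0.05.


Step 1: Compute median = 20.50; label A = above, B = below.
Labels in order: BAAABABBAB  (n_A = 5, n_B = 5)
Step 2: Count runs R = 7.
Step 3: Under H0 (random ordering), E[R] = 2*n_A*n_B/(n_A+n_B) + 1 = 2*5*5/10 + 1 = 6.0000.
        Var[R] = 2*n_A*n_B*(2*n_A*n_B - n_A - n_B) / ((n_A+n_B)^2 * (n_A+n_B-1)) = 2000/900 = 2.2222.
        SD[R] = 1.4907.
Step 4: Continuity-corrected z = (R - 0.5 - E[R]) / SD[R] = (7 - 0.5 - 6.0000) / 1.4907 = 0.3354.
Step 5: Two-sided p-value via normal approximation = 2*(1 - Phi(|z|)) = 0.737316.
Step 6: alpha = 0.05. fail to reject H0.

R = 7, z = 0.3354, p = 0.737316, fail to reject H0.


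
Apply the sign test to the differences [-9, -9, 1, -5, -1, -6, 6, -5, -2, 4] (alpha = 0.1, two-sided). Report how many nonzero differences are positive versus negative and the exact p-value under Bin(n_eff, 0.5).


Step 1: Discard zero differences. Original n = 10; n_eff = number of nonzero differences = 10.
Nonzero differences (with sign): -9, -9, +1, -5, -1, -6, +6, -5, -2, +4
Step 2: Count signs: positive = 3, negative = 7.
Step 3: Under H0: P(positive) = 0.5, so the number of positives S ~ Bin(10, 0.5).
Step 4: Two-sided exact p-value = sum of Bin(10,0.5) probabilities at or below the observed probability = 0.343750.
Step 5: alpha = 0.1. fail to reject H0.

n_eff = 10, pos = 3, neg = 7, p = 0.343750, fail to reject H0.


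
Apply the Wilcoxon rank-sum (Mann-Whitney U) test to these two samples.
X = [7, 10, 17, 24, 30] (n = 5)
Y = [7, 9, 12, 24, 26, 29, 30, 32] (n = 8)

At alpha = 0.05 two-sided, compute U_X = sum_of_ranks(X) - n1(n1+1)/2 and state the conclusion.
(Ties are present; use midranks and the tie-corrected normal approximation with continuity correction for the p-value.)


Step 1: Combine and sort all 13 observations; assign midranks.
sorted (value, group): (7,X), (7,Y), (9,Y), (10,X), (12,Y), (17,X), (24,X), (24,Y), (26,Y), (29,Y), (30,X), (30,Y), (32,Y)
ranks: 7->1.5, 7->1.5, 9->3, 10->4, 12->5, 17->6, 24->7.5, 24->7.5, 26->9, 29->10, 30->11.5, 30->11.5, 32->13
Step 2: Rank sum for X: R1 = 1.5 + 4 + 6 + 7.5 + 11.5 = 30.5.
Step 3: U_X = R1 - n1(n1+1)/2 = 30.5 - 5*6/2 = 30.5 - 15 = 15.5.
       U_Y = n1*n2 - U_X = 40 - 15.5 = 24.5.
Step 4: Ties are present, so use the tie-corrected normal approximation (with continuity correction) for the p-value.
Step 5: p-value = 0.556554; compare to alpha = 0.05. fail to reject H0.

U_X = 15.5, p = 0.556554, fail to reject H0 at alpha = 0.05.


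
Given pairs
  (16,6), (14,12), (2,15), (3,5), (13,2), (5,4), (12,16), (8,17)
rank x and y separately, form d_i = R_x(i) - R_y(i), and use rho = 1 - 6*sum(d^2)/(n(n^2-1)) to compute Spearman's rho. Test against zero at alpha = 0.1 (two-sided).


Step 1: Rank x and y separately (midranks; no ties here).
rank(x): 16->8, 14->7, 2->1, 3->2, 13->6, 5->3, 12->5, 8->4
rank(y): 6->4, 12->5, 15->6, 5->3, 2->1, 4->2, 16->7, 17->8
Step 2: d_i = R_x(i) - R_y(i); compute d_i^2.
  (8-4)^2=16, (7-5)^2=4, (1-6)^2=25, (2-3)^2=1, (6-1)^2=25, (3-2)^2=1, (5-7)^2=4, (4-8)^2=16
sum(d^2) = 92.
Step 3: rho = 1 - 6*92 / (8*(8^2 - 1)) = 1 - 552/504 = -0.095238.
Step 4: Under H0, t = rho * sqrt((n-2)/(1-rho^2)) = -0.2343 ~ t(6).
Step 5: Two-sided p-value from the t-distribution with 6 df = 0.822505.
Step 6: alpha = 0.1. fail to reject H0.

rho = -0.0952, p = 0.822505, fail to reject H0 at alpha = 0.1.


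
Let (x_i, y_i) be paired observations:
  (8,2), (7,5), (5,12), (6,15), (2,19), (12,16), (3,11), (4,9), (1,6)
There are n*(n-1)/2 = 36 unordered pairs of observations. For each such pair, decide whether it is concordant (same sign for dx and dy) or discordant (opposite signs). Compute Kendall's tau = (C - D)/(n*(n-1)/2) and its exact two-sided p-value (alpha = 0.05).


Step 1: Enumerate the 36 unordered pairs (i,j) with i<j and classify each by sign(x_j-x_i) * sign(y_j-y_i).
  (1,2):dx=-1,dy=+3->D; (1,3):dx=-3,dy=+10->D; (1,4):dx=-2,dy=+13->D; (1,5):dx=-6,dy=+17->D
  (1,6):dx=+4,dy=+14->C; (1,7):dx=-5,dy=+9->D; (1,8):dx=-4,dy=+7->D; (1,9):dx=-7,dy=+4->D
  (2,3):dx=-2,dy=+7->D; (2,4):dx=-1,dy=+10->D; (2,5):dx=-5,dy=+14->D; (2,6):dx=+5,dy=+11->C
  (2,7):dx=-4,dy=+6->D; (2,8):dx=-3,dy=+4->D; (2,9):dx=-6,dy=+1->D; (3,4):dx=+1,dy=+3->C
  (3,5):dx=-3,dy=+7->D; (3,6):dx=+7,dy=+4->C; (3,7):dx=-2,dy=-1->C; (3,8):dx=-1,dy=-3->C
  (3,9):dx=-4,dy=-6->C; (4,5):dx=-4,dy=+4->D; (4,6):dx=+6,dy=+1->C; (4,7):dx=-3,dy=-4->C
  (4,8):dx=-2,dy=-6->C; (4,9):dx=-5,dy=-9->C; (5,6):dx=+10,dy=-3->D; (5,7):dx=+1,dy=-8->D
  (5,8):dx=+2,dy=-10->D; (5,9):dx=-1,dy=-13->C; (6,7):dx=-9,dy=-5->C; (6,8):dx=-8,dy=-7->C
  (6,9):dx=-11,dy=-10->C; (7,8):dx=+1,dy=-2->D; (7,9):dx=-2,dy=-5->C; (8,9):dx=-3,dy=-3->C
Step 2: C = 17, D = 19, total pairs = 36.
Step 3: tau = (C - D)/(n(n-1)/2) = (17 - 19)/36 = -0.055556.
Step 4: Exact two-sided p-value (enumerate n! = 362880 permutations of y under H0): p = 0.919455.
Step 5: alpha = 0.05. fail to reject H0.

tau_b = -0.0556 (C=17, D=19), p = 0.919455, fail to reject H0.


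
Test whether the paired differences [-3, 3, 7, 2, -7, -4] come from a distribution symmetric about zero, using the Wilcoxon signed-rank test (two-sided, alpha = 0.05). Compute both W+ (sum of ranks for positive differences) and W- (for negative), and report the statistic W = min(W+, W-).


Step 1: Drop any zero differences (none here) and take |d_i|.
|d| = [3, 3, 7, 2, 7, 4]
Step 2: Midrank |d_i| (ties get averaged ranks).
ranks: |3|->2.5, |3|->2.5, |7|->5.5, |2|->1, |7|->5.5, |4|->4
Step 3: Attach original signs; sum ranks with positive sign and with negative sign.
W+ = 2.5 + 5.5 + 1 = 9
W- = 2.5 + 5.5 + 4 = 12
(Check: W+ + W- = 21 should equal n(n+1)/2 = 21.)
Step 4: Test statistic W = min(W+, W-) = 9.
Step 5: Ties in |d|, so use the tie-corrected normal approximation.
        E[W] = n(n+1)/4 = 6*7/4 = 10.5.
        Tie groups: |d|=3 (t=2), |d|=7 (t=2); sum(t^3 - t) = 12.
        Var[W] = n(n+1)(2n+1)/24 - sum(t^3-t)/48 = 546/24 - 12/48 = 22.5.
        z = (W - E[W]) / sqrt(Var[W]) = (9 - 10.5) / 4.7434 = -0.3162.
        Two-sided p = 2*Phi(z) = 0.751830.
Step 6: alpha = 0.05. fail to reject H0.

W+ = 9, W- = 12, W = min = 9, p = 0.751830, fail to reject H0.
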